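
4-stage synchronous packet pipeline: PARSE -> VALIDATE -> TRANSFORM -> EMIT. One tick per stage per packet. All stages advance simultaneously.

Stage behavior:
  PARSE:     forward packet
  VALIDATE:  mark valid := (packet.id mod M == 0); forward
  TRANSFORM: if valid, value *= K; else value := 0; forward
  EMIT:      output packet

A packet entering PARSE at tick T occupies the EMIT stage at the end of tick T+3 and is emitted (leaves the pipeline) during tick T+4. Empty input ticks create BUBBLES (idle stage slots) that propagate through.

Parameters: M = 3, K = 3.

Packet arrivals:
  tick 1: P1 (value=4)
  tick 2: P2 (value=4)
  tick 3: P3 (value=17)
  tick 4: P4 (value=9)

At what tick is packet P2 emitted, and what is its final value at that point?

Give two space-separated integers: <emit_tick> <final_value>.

Answer: 6 0

Derivation:
Tick 1: [PARSE:P1(v=4,ok=F), VALIDATE:-, TRANSFORM:-, EMIT:-] out:-; in:P1
Tick 2: [PARSE:P2(v=4,ok=F), VALIDATE:P1(v=4,ok=F), TRANSFORM:-, EMIT:-] out:-; in:P2
Tick 3: [PARSE:P3(v=17,ok=F), VALIDATE:P2(v=4,ok=F), TRANSFORM:P1(v=0,ok=F), EMIT:-] out:-; in:P3
Tick 4: [PARSE:P4(v=9,ok=F), VALIDATE:P3(v=17,ok=T), TRANSFORM:P2(v=0,ok=F), EMIT:P1(v=0,ok=F)] out:-; in:P4
Tick 5: [PARSE:-, VALIDATE:P4(v=9,ok=F), TRANSFORM:P3(v=51,ok=T), EMIT:P2(v=0,ok=F)] out:P1(v=0); in:-
Tick 6: [PARSE:-, VALIDATE:-, TRANSFORM:P4(v=0,ok=F), EMIT:P3(v=51,ok=T)] out:P2(v=0); in:-
Tick 7: [PARSE:-, VALIDATE:-, TRANSFORM:-, EMIT:P4(v=0,ok=F)] out:P3(v=51); in:-
Tick 8: [PARSE:-, VALIDATE:-, TRANSFORM:-, EMIT:-] out:P4(v=0); in:-
P2: arrives tick 2, valid=False (id=2, id%3=2), emit tick 6, final value 0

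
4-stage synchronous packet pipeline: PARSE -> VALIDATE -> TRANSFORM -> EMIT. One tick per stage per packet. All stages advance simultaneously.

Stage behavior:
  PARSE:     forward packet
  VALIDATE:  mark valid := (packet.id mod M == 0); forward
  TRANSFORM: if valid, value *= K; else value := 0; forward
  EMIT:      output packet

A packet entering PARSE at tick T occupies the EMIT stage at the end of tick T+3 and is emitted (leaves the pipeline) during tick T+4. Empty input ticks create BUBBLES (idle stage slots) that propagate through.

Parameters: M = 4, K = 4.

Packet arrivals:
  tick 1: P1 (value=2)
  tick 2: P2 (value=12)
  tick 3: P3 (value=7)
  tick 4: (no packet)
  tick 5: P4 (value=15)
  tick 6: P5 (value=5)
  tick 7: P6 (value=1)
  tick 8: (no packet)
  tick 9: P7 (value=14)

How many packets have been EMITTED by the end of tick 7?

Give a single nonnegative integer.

Tick 1: [PARSE:P1(v=2,ok=F), VALIDATE:-, TRANSFORM:-, EMIT:-] out:-; in:P1
Tick 2: [PARSE:P2(v=12,ok=F), VALIDATE:P1(v=2,ok=F), TRANSFORM:-, EMIT:-] out:-; in:P2
Tick 3: [PARSE:P3(v=7,ok=F), VALIDATE:P2(v=12,ok=F), TRANSFORM:P1(v=0,ok=F), EMIT:-] out:-; in:P3
Tick 4: [PARSE:-, VALIDATE:P3(v=7,ok=F), TRANSFORM:P2(v=0,ok=F), EMIT:P1(v=0,ok=F)] out:-; in:-
Tick 5: [PARSE:P4(v=15,ok=F), VALIDATE:-, TRANSFORM:P3(v=0,ok=F), EMIT:P2(v=0,ok=F)] out:P1(v=0); in:P4
Tick 6: [PARSE:P5(v=5,ok=F), VALIDATE:P4(v=15,ok=T), TRANSFORM:-, EMIT:P3(v=0,ok=F)] out:P2(v=0); in:P5
Tick 7: [PARSE:P6(v=1,ok=F), VALIDATE:P5(v=5,ok=F), TRANSFORM:P4(v=60,ok=T), EMIT:-] out:P3(v=0); in:P6
Emitted by tick 7: ['P1', 'P2', 'P3']

Answer: 3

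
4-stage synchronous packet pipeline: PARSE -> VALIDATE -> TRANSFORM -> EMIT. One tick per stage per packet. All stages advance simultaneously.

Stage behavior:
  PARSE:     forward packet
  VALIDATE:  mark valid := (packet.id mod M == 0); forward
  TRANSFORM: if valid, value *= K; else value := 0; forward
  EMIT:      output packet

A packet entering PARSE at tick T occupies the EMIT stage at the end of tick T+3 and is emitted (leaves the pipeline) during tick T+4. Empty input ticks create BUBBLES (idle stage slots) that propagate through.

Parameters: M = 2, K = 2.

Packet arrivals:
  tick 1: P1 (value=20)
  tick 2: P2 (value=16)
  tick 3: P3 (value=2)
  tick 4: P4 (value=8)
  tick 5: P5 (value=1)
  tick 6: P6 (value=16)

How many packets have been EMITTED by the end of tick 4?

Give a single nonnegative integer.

Answer: 0

Derivation:
Tick 1: [PARSE:P1(v=20,ok=F), VALIDATE:-, TRANSFORM:-, EMIT:-] out:-; in:P1
Tick 2: [PARSE:P2(v=16,ok=F), VALIDATE:P1(v=20,ok=F), TRANSFORM:-, EMIT:-] out:-; in:P2
Tick 3: [PARSE:P3(v=2,ok=F), VALIDATE:P2(v=16,ok=T), TRANSFORM:P1(v=0,ok=F), EMIT:-] out:-; in:P3
Tick 4: [PARSE:P4(v=8,ok=F), VALIDATE:P3(v=2,ok=F), TRANSFORM:P2(v=32,ok=T), EMIT:P1(v=0,ok=F)] out:-; in:P4
Emitted by tick 4: []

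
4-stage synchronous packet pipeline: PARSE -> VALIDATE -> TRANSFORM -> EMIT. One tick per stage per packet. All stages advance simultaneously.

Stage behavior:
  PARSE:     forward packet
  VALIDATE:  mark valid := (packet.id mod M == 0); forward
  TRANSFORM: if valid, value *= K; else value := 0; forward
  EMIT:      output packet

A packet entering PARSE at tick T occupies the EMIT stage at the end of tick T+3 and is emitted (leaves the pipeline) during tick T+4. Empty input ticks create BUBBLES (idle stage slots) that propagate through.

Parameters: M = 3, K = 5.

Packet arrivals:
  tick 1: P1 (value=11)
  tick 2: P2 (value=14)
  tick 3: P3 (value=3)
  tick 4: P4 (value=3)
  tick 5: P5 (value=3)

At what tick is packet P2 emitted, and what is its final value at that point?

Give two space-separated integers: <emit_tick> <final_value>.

Tick 1: [PARSE:P1(v=11,ok=F), VALIDATE:-, TRANSFORM:-, EMIT:-] out:-; in:P1
Tick 2: [PARSE:P2(v=14,ok=F), VALIDATE:P1(v=11,ok=F), TRANSFORM:-, EMIT:-] out:-; in:P2
Tick 3: [PARSE:P3(v=3,ok=F), VALIDATE:P2(v=14,ok=F), TRANSFORM:P1(v=0,ok=F), EMIT:-] out:-; in:P3
Tick 4: [PARSE:P4(v=3,ok=F), VALIDATE:P3(v=3,ok=T), TRANSFORM:P2(v=0,ok=F), EMIT:P1(v=0,ok=F)] out:-; in:P4
Tick 5: [PARSE:P5(v=3,ok=F), VALIDATE:P4(v=3,ok=F), TRANSFORM:P3(v=15,ok=T), EMIT:P2(v=0,ok=F)] out:P1(v=0); in:P5
Tick 6: [PARSE:-, VALIDATE:P5(v=3,ok=F), TRANSFORM:P4(v=0,ok=F), EMIT:P3(v=15,ok=T)] out:P2(v=0); in:-
Tick 7: [PARSE:-, VALIDATE:-, TRANSFORM:P5(v=0,ok=F), EMIT:P4(v=0,ok=F)] out:P3(v=15); in:-
Tick 8: [PARSE:-, VALIDATE:-, TRANSFORM:-, EMIT:P5(v=0,ok=F)] out:P4(v=0); in:-
Tick 9: [PARSE:-, VALIDATE:-, TRANSFORM:-, EMIT:-] out:P5(v=0); in:-
P2: arrives tick 2, valid=False (id=2, id%3=2), emit tick 6, final value 0

Answer: 6 0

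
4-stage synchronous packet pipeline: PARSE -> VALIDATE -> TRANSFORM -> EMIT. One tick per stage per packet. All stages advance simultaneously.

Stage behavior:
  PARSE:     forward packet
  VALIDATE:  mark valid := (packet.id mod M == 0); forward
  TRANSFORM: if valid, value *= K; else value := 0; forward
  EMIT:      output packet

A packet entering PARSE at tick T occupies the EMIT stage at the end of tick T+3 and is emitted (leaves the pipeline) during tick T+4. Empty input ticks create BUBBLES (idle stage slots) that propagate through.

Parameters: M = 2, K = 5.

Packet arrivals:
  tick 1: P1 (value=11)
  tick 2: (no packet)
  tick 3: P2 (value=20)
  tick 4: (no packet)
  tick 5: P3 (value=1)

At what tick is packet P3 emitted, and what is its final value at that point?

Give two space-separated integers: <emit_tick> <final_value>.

Answer: 9 0

Derivation:
Tick 1: [PARSE:P1(v=11,ok=F), VALIDATE:-, TRANSFORM:-, EMIT:-] out:-; in:P1
Tick 2: [PARSE:-, VALIDATE:P1(v=11,ok=F), TRANSFORM:-, EMIT:-] out:-; in:-
Tick 3: [PARSE:P2(v=20,ok=F), VALIDATE:-, TRANSFORM:P1(v=0,ok=F), EMIT:-] out:-; in:P2
Tick 4: [PARSE:-, VALIDATE:P2(v=20,ok=T), TRANSFORM:-, EMIT:P1(v=0,ok=F)] out:-; in:-
Tick 5: [PARSE:P3(v=1,ok=F), VALIDATE:-, TRANSFORM:P2(v=100,ok=T), EMIT:-] out:P1(v=0); in:P3
Tick 6: [PARSE:-, VALIDATE:P3(v=1,ok=F), TRANSFORM:-, EMIT:P2(v=100,ok=T)] out:-; in:-
Tick 7: [PARSE:-, VALIDATE:-, TRANSFORM:P3(v=0,ok=F), EMIT:-] out:P2(v=100); in:-
Tick 8: [PARSE:-, VALIDATE:-, TRANSFORM:-, EMIT:P3(v=0,ok=F)] out:-; in:-
Tick 9: [PARSE:-, VALIDATE:-, TRANSFORM:-, EMIT:-] out:P3(v=0); in:-
P3: arrives tick 5, valid=False (id=3, id%2=1), emit tick 9, final value 0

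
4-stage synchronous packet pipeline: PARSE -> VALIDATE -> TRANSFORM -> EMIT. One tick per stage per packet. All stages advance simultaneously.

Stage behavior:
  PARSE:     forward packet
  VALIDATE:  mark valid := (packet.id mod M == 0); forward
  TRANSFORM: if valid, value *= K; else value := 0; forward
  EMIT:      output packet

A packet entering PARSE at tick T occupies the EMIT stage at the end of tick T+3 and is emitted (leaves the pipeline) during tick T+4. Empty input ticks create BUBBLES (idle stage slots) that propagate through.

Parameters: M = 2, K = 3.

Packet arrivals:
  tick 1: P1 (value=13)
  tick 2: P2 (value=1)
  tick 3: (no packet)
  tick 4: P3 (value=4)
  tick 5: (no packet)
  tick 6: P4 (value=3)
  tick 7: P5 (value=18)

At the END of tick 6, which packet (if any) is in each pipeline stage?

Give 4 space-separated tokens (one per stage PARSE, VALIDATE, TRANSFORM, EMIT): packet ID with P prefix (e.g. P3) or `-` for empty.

Tick 1: [PARSE:P1(v=13,ok=F), VALIDATE:-, TRANSFORM:-, EMIT:-] out:-; in:P1
Tick 2: [PARSE:P2(v=1,ok=F), VALIDATE:P1(v=13,ok=F), TRANSFORM:-, EMIT:-] out:-; in:P2
Tick 3: [PARSE:-, VALIDATE:P2(v=1,ok=T), TRANSFORM:P1(v=0,ok=F), EMIT:-] out:-; in:-
Tick 4: [PARSE:P3(v=4,ok=F), VALIDATE:-, TRANSFORM:P2(v=3,ok=T), EMIT:P1(v=0,ok=F)] out:-; in:P3
Tick 5: [PARSE:-, VALIDATE:P3(v=4,ok=F), TRANSFORM:-, EMIT:P2(v=3,ok=T)] out:P1(v=0); in:-
Tick 6: [PARSE:P4(v=3,ok=F), VALIDATE:-, TRANSFORM:P3(v=0,ok=F), EMIT:-] out:P2(v=3); in:P4
At end of tick 6: ['P4', '-', 'P3', '-']

Answer: P4 - P3 -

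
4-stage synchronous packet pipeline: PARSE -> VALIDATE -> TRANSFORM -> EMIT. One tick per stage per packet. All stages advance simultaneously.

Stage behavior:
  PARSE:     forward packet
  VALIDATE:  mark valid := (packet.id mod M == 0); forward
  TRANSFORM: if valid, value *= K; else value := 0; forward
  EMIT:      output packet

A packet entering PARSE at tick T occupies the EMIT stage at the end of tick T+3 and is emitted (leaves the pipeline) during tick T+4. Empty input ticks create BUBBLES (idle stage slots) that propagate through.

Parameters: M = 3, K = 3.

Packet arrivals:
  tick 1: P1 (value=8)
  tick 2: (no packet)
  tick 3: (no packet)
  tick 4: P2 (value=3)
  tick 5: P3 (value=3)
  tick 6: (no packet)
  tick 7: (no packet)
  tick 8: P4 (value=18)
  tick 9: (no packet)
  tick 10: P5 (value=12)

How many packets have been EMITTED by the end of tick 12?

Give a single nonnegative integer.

Answer: 4

Derivation:
Tick 1: [PARSE:P1(v=8,ok=F), VALIDATE:-, TRANSFORM:-, EMIT:-] out:-; in:P1
Tick 2: [PARSE:-, VALIDATE:P1(v=8,ok=F), TRANSFORM:-, EMIT:-] out:-; in:-
Tick 3: [PARSE:-, VALIDATE:-, TRANSFORM:P1(v=0,ok=F), EMIT:-] out:-; in:-
Tick 4: [PARSE:P2(v=3,ok=F), VALIDATE:-, TRANSFORM:-, EMIT:P1(v=0,ok=F)] out:-; in:P2
Tick 5: [PARSE:P3(v=3,ok=F), VALIDATE:P2(v=3,ok=F), TRANSFORM:-, EMIT:-] out:P1(v=0); in:P3
Tick 6: [PARSE:-, VALIDATE:P3(v=3,ok=T), TRANSFORM:P2(v=0,ok=F), EMIT:-] out:-; in:-
Tick 7: [PARSE:-, VALIDATE:-, TRANSFORM:P3(v=9,ok=T), EMIT:P2(v=0,ok=F)] out:-; in:-
Tick 8: [PARSE:P4(v=18,ok=F), VALIDATE:-, TRANSFORM:-, EMIT:P3(v=9,ok=T)] out:P2(v=0); in:P4
Tick 9: [PARSE:-, VALIDATE:P4(v=18,ok=F), TRANSFORM:-, EMIT:-] out:P3(v=9); in:-
Tick 10: [PARSE:P5(v=12,ok=F), VALIDATE:-, TRANSFORM:P4(v=0,ok=F), EMIT:-] out:-; in:P5
Tick 11: [PARSE:-, VALIDATE:P5(v=12,ok=F), TRANSFORM:-, EMIT:P4(v=0,ok=F)] out:-; in:-
Tick 12: [PARSE:-, VALIDATE:-, TRANSFORM:P5(v=0,ok=F), EMIT:-] out:P4(v=0); in:-
Emitted by tick 12: ['P1', 'P2', 'P3', 'P4']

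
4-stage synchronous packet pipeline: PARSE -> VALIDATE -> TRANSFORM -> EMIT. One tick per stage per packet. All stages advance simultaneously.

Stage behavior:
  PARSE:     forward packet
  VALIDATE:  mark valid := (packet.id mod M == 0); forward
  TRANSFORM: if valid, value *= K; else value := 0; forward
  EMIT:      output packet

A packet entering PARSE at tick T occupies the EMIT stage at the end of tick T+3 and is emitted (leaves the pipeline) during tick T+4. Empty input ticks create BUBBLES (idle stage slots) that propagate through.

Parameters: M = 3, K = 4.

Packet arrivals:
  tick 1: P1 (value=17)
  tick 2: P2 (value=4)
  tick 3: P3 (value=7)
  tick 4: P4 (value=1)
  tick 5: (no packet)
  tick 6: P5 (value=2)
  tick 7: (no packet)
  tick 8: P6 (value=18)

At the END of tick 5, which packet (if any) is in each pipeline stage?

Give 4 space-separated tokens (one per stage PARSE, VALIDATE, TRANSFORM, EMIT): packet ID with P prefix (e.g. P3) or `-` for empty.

Tick 1: [PARSE:P1(v=17,ok=F), VALIDATE:-, TRANSFORM:-, EMIT:-] out:-; in:P1
Tick 2: [PARSE:P2(v=4,ok=F), VALIDATE:P1(v=17,ok=F), TRANSFORM:-, EMIT:-] out:-; in:P2
Tick 3: [PARSE:P3(v=7,ok=F), VALIDATE:P2(v=4,ok=F), TRANSFORM:P1(v=0,ok=F), EMIT:-] out:-; in:P3
Tick 4: [PARSE:P4(v=1,ok=F), VALIDATE:P3(v=7,ok=T), TRANSFORM:P2(v=0,ok=F), EMIT:P1(v=0,ok=F)] out:-; in:P4
Tick 5: [PARSE:-, VALIDATE:P4(v=1,ok=F), TRANSFORM:P3(v=28,ok=T), EMIT:P2(v=0,ok=F)] out:P1(v=0); in:-
At end of tick 5: ['-', 'P4', 'P3', 'P2']

Answer: - P4 P3 P2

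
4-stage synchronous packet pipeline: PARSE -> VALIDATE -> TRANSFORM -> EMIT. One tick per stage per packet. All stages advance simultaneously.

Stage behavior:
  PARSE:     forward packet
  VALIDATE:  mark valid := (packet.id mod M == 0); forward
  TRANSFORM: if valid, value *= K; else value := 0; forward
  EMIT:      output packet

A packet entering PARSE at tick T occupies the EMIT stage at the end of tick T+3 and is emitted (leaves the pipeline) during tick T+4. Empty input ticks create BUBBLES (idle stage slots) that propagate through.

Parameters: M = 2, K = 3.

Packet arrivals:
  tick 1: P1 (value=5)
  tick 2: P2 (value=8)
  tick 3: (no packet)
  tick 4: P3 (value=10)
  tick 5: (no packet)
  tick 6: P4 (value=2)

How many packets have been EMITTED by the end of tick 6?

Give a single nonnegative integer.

Answer: 2

Derivation:
Tick 1: [PARSE:P1(v=5,ok=F), VALIDATE:-, TRANSFORM:-, EMIT:-] out:-; in:P1
Tick 2: [PARSE:P2(v=8,ok=F), VALIDATE:P1(v=5,ok=F), TRANSFORM:-, EMIT:-] out:-; in:P2
Tick 3: [PARSE:-, VALIDATE:P2(v=8,ok=T), TRANSFORM:P1(v=0,ok=F), EMIT:-] out:-; in:-
Tick 4: [PARSE:P3(v=10,ok=F), VALIDATE:-, TRANSFORM:P2(v=24,ok=T), EMIT:P1(v=0,ok=F)] out:-; in:P3
Tick 5: [PARSE:-, VALIDATE:P3(v=10,ok=F), TRANSFORM:-, EMIT:P2(v=24,ok=T)] out:P1(v=0); in:-
Tick 6: [PARSE:P4(v=2,ok=F), VALIDATE:-, TRANSFORM:P3(v=0,ok=F), EMIT:-] out:P2(v=24); in:P4
Emitted by tick 6: ['P1', 'P2']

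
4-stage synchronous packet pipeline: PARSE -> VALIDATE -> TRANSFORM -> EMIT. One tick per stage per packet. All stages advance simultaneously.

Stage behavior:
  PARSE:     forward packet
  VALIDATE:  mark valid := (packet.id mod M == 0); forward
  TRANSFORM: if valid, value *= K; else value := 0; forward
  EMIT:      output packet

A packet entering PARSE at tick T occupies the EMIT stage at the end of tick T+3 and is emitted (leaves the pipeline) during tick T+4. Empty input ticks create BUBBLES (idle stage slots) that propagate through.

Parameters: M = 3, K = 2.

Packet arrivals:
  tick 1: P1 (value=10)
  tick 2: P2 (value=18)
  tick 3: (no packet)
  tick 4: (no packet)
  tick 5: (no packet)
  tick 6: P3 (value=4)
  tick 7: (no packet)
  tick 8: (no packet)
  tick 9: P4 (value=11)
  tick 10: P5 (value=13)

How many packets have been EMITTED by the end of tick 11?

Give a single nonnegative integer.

Tick 1: [PARSE:P1(v=10,ok=F), VALIDATE:-, TRANSFORM:-, EMIT:-] out:-; in:P1
Tick 2: [PARSE:P2(v=18,ok=F), VALIDATE:P1(v=10,ok=F), TRANSFORM:-, EMIT:-] out:-; in:P2
Tick 3: [PARSE:-, VALIDATE:P2(v=18,ok=F), TRANSFORM:P1(v=0,ok=F), EMIT:-] out:-; in:-
Tick 4: [PARSE:-, VALIDATE:-, TRANSFORM:P2(v=0,ok=F), EMIT:P1(v=0,ok=F)] out:-; in:-
Tick 5: [PARSE:-, VALIDATE:-, TRANSFORM:-, EMIT:P2(v=0,ok=F)] out:P1(v=0); in:-
Tick 6: [PARSE:P3(v=4,ok=F), VALIDATE:-, TRANSFORM:-, EMIT:-] out:P2(v=0); in:P3
Tick 7: [PARSE:-, VALIDATE:P3(v=4,ok=T), TRANSFORM:-, EMIT:-] out:-; in:-
Tick 8: [PARSE:-, VALIDATE:-, TRANSFORM:P3(v=8,ok=T), EMIT:-] out:-; in:-
Tick 9: [PARSE:P4(v=11,ok=F), VALIDATE:-, TRANSFORM:-, EMIT:P3(v=8,ok=T)] out:-; in:P4
Tick 10: [PARSE:P5(v=13,ok=F), VALIDATE:P4(v=11,ok=F), TRANSFORM:-, EMIT:-] out:P3(v=8); in:P5
Tick 11: [PARSE:-, VALIDATE:P5(v=13,ok=F), TRANSFORM:P4(v=0,ok=F), EMIT:-] out:-; in:-
Emitted by tick 11: ['P1', 'P2', 'P3']

Answer: 3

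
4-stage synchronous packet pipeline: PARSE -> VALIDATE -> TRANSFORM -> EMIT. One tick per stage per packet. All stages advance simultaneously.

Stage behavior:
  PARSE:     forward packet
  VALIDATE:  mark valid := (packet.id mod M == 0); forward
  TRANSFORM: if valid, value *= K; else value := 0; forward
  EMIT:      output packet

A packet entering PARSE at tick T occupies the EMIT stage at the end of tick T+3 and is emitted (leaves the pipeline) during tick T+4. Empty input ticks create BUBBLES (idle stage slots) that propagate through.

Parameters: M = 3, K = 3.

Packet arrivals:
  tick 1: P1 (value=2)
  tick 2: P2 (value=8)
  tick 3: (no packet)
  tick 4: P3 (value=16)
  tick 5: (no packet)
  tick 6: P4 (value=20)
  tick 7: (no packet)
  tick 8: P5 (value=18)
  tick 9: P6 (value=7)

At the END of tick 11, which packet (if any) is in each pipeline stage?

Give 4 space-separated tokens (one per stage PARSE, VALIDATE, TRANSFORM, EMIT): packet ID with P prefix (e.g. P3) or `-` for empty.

Tick 1: [PARSE:P1(v=2,ok=F), VALIDATE:-, TRANSFORM:-, EMIT:-] out:-; in:P1
Tick 2: [PARSE:P2(v=8,ok=F), VALIDATE:P1(v=2,ok=F), TRANSFORM:-, EMIT:-] out:-; in:P2
Tick 3: [PARSE:-, VALIDATE:P2(v=8,ok=F), TRANSFORM:P1(v=0,ok=F), EMIT:-] out:-; in:-
Tick 4: [PARSE:P3(v=16,ok=F), VALIDATE:-, TRANSFORM:P2(v=0,ok=F), EMIT:P1(v=0,ok=F)] out:-; in:P3
Tick 5: [PARSE:-, VALIDATE:P3(v=16,ok=T), TRANSFORM:-, EMIT:P2(v=0,ok=F)] out:P1(v=0); in:-
Tick 6: [PARSE:P4(v=20,ok=F), VALIDATE:-, TRANSFORM:P3(v=48,ok=T), EMIT:-] out:P2(v=0); in:P4
Tick 7: [PARSE:-, VALIDATE:P4(v=20,ok=F), TRANSFORM:-, EMIT:P3(v=48,ok=T)] out:-; in:-
Tick 8: [PARSE:P5(v=18,ok=F), VALIDATE:-, TRANSFORM:P4(v=0,ok=F), EMIT:-] out:P3(v=48); in:P5
Tick 9: [PARSE:P6(v=7,ok=F), VALIDATE:P5(v=18,ok=F), TRANSFORM:-, EMIT:P4(v=0,ok=F)] out:-; in:P6
Tick 10: [PARSE:-, VALIDATE:P6(v=7,ok=T), TRANSFORM:P5(v=0,ok=F), EMIT:-] out:P4(v=0); in:-
Tick 11: [PARSE:-, VALIDATE:-, TRANSFORM:P6(v=21,ok=T), EMIT:P5(v=0,ok=F)] out:-; in:-
At end of tick 11: ['-', '-', 'P6', 'P5']

Answer: - - P6 P5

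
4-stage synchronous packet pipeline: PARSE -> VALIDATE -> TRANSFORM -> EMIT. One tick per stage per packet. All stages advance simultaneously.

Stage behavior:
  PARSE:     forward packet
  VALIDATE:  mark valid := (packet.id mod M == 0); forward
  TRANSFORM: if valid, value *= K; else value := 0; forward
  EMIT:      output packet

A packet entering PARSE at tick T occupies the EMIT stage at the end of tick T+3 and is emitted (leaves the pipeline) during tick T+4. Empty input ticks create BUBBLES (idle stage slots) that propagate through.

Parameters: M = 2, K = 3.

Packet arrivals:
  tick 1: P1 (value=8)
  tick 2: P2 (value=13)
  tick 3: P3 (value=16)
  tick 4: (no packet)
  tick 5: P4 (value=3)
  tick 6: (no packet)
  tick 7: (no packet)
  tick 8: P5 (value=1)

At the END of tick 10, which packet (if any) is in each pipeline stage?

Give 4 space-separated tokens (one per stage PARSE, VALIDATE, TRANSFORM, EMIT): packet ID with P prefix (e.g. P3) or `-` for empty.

Answer: - - P5 -

Derivation:
Tick 1: [PARSE:P1(v=8,ok=F), VALIDATE:-, TRANSFORM:-, EMIT:-] out:-; in:P1
Tick 2: [PARSE:P2(v=13,ok=F), VALIDATE:P1(v=8,ok=F), TRANSFORM:-, EMIT:-] out:-; in:P2
Tick 3: [PARSE:P3(v=16,ok=F), VALIDATE:P2(v=13,ok=T), TRANSFORM:P1(v=0,ok=F), EMIT:-] out:-; in:P3
Tick 4: [PARSE:-, VALIDATE:P3(v=16,ok=F), TRANSFORM:P2(v=39,ok=T), EMIT:P1(v=0,ok=F)] out:-; in:-
Tick 5: [PARSE:P4(v=3,ok=F), VALIDATE:-, TRANSFORM:P3(v=0,ok=F), EMIT:P2(v=39,ok=T)] out:P1(v=0); in:P4
Tick 6: [PARSE:-, VALIDATE:P4(v=3,ok=T), TRANSFORM:-, EMIT:P3(v=0,ok=F)] out:P2(v=39); in:-
Tick 7: [PARSE:-, VALIDATE:-, TRANSFORM:P4(v=9,ok=T), EMIT:-] out:P3(v=0); in:-
Tick 8: [PARSE:P5(v=1,ok=F), VALIDATE:-, TRANSFORM:-, EMIT:P4(v=9,ok=T)] out:-; in:P5
Tick 9: [PARSE:-, VALIDATE:P5(v=1,ok=F), TRANSFORM:-, EMIT:-] out:P4(v=9); in:-
Tick 10: [PARSE:-, VALIDATE:-, TRANSFORM:P5(v=0,ok=F), EMIT:-] out:-; in:-
At end of tick 10: ['-', '-', 'P5', '-']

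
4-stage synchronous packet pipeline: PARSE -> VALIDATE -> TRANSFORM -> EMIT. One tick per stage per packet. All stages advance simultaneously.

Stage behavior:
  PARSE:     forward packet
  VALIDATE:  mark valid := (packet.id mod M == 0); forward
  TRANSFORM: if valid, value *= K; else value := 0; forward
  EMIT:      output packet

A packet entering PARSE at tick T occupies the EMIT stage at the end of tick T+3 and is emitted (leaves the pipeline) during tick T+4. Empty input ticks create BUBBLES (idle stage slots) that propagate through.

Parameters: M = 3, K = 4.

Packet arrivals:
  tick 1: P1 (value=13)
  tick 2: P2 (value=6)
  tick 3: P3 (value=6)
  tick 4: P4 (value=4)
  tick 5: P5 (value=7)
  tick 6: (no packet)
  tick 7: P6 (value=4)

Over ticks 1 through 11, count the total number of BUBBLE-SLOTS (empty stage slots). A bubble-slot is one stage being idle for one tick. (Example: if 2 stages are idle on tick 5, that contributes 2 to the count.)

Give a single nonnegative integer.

Tick 1: [PARSE:P1(v=13,ok=F), VALIDATE:-, TRANSFORM:-, EMIT:-] out:-; bubbles=3
Tick 2: [PARSE:P2(v=6,ok=F), VALIDATE:P1(v=13,ok=F), TRANSFORM:-, EMIT:-] out:-; bubbles=2
Tick 3: [PARSE:P3(v=6,ok=F), VALIDATE:P2(v=6,ok=F), TRANSFORM:P1(v=0,ok=F), EMIT:-] out:-; bubbles=1
Tick 4: [PARSE:P4(v=4,ok=F), VALIDATE:P3(v=6,ok=T), TRANSFORM:P2(v=0,ok=F), EMIT:P1(v=0,ok=F)] out:-; bubbles=0
Tick 5: [PARSE:P5(v=7,ok=F), VALIDATE:P4(v=4,ok=F), TRANSFORM:P3(v=24,ok=T), EMIT:P2(v=0,ok=F)] out:P1(v=0); bubbles=0
Tick 6: [PARSE:-, VALIDATE:P5(v=7,ok=F), TRANSFORM:P4(v=0,ok=F), EMIT:P3(v=24,ok=T)] out:P2(v=0); bubbles=1
Tick 7: [PARSE:P6(v=4,ok=F), VALIDATE:-, TRANSFORM:P5(v=0,ok=F), EMIT:P4(v=0,ok=F)] out:P3(v=24); bubbles=1
Tick 8: [PARSE:-, VALIDATE:P6(v=4,ok=T), TRANSFORM:-, EMIT:P5(v=0,ok=F)] out:P4(v=0); bubbles=2
Tick 9: [PARSE:-, VALIDATE:-, TRANSFORM:P6(v=16,ok=T), EMIT:-] out:P5(v=0); bubbles=3
Tick 10: [PARSE:-, VALIDATE:-, TRANSFORM:-, EMIT:P6(v=16,ok=T)] out:-; bubbles=3
Tick 11: [PARSE:-, VALIDATE:-, TRANSFORM:-, EMIT:-] out:P6(v=16); bubbles=4
Total bubble-slots: 20

Answer: 20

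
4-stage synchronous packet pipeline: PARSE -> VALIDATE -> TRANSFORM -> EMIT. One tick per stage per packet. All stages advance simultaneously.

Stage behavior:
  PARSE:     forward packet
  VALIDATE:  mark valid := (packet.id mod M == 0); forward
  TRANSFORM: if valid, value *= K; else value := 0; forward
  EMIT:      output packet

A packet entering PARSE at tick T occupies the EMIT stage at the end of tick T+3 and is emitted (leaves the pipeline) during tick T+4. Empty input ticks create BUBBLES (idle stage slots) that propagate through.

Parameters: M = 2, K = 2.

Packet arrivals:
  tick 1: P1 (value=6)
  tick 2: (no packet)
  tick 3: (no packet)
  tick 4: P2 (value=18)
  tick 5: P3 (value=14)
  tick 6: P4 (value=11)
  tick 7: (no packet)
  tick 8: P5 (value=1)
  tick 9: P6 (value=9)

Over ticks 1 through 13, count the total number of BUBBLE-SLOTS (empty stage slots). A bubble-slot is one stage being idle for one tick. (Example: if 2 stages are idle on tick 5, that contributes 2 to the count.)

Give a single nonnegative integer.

Tick 1: [PARSE:P1(v=6,ok=F), VALIDATE:-, TRANSFORM:-, EMIT:-] out:-; bubbles=3
Tick 2: [PARSE:-, VALIDATE:P1(v=6,ok=F), TRANSFORM:-, EMIT:-] out:-; bubbles=3
Tick 3: [PARSE:-, VALIDATE:-, TRANSFORM:P1(v=0,ok=F), EMIT:-] out:-; bubbles=3
Tick 4: [PARSE:P2(v=18,ok=F), VALIDATE:-, TRANSFORM:-, EMIT:P1(v=0,ok=F)] out:-; bubbles=2
Tick 5: [PARSE:P3(v=14,ok=F), VALIDATE:P2(v=18,ok=T), TRANSFORM:-, EMIT:-] out:P1(v=0); bubbles=2
Tick 6: [PARSE:P4(v=11,ok=F), VALIDATE:P3(v=14,ok=F), TRANSFORM:P2(v=36,ok=T), EMIT:-] out:-; bubbles=1
Tick 7: [PARSE:-, VALIDATE:P4(v=11,ok=T), TRANSFORM:P3(v=0,ok=F), EMIT:P2(v=36,ok=T)] out:-; bubbles=1
Tick 8: [PARSE:P5(v=1,ok=F), VALIDATE:-, TRANSFORM:P4(v=22,ok=T), EMIT:P3(v=0,ok=F)] out:P2(v=36); bubbles=1
Tick 9: [PARSE:P6(v=9,ok=F), VALIDATE:P5(v=1,ok=F), TRANSFORM:-, EMIT:P4(v=22,ok=T)] out:P3(v=0); bubbles=1
Tick 10: [PARSE:-, VALIDATE:P6(v=9,ok=T), TRANSFORM:P5(v=0,ok=F), EMIT:-] out:P4(v=22); bubbles=2
Tick 11: [PARSE:-, VALIDATE:-, TRANSFORM:P6(v=18,ok=T), EMIT:P5(v=0,ok=F)] out:-; bubbles=2
Tick 12: [PARSE:-, VALIDATE:-, TRANSFORM:-, EMIT:P6(v=18,ok=T)] out:P5(v=0); bubbles=3
Tick 13: [PARSE:-, VALIDATE:-, TRANSFORM:-, EMIT:-] out:P6(v=18); bubbles=4
Total bubble-slots: 28

Answer: 28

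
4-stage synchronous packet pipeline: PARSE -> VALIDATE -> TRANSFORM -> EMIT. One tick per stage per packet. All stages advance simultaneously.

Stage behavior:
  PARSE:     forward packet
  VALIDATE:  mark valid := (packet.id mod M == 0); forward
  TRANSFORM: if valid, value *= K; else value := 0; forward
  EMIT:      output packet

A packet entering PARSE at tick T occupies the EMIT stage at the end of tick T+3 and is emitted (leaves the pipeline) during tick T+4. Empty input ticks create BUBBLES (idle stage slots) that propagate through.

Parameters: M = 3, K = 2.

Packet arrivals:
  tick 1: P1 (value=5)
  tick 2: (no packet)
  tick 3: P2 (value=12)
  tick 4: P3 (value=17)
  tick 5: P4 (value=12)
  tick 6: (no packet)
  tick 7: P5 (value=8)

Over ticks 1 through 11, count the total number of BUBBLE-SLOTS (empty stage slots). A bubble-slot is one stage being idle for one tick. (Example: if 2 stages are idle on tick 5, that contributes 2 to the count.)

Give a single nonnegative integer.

Answer: 24

Derivation:
Tick 1: [PARSE:P1(v=5,ok=F), VALIDATE:-, TRANSFORM:-, EMIT:-] out:-; bubbles=3
Tick 2: [PARSE:-, VALIDATE:P1(v=5,ok=F), TRANSFORM:-, EMIT:-] out:-; bubbles=3
Tick 3: [PARSE:P2(v=12,ok=F), VALIDATE:-, TRANSFORM:P1(v=0,ok=F), EMIT:-] out:-; bubbles=2
Tick 4: [PARSE:P3(v=17,ok=F), VALIDATE:P2(v=12,ok=F), TRANSFORM:-, EMIT:P1(v=0,ok=F)] out:-; bubbles=1
Tick 5: [PARSE:P4(v=12,ok=F), VALIDATE:P3(v=17,ok=T), TRANSFORM:P2(v=0,ok=F), EMIT:-] out:P1(v=0); bubbles=1
Tick 6: [PARSE:-, VALIDATE:P4(v=12,ok=F), TRANSFORM:P3(v=34,ok=T), EMIT:P2(v=0,ok=F)] out:-; bubbles=1
Tick 7: [PARSE:P5(v=8,ok=F), VALIDATE:-, TRANSFORM:P4(v=0,ok=F), EMIT:P3(v=34,ok=T)] out:P2(v=0); bubbles=1
Tick 8: [PARSE:-, VALIDATE:P5(v=8,ok=F), TRANSFORM:-, EMIT:P4(v=0,ok=F)] out:P3(v=34); bubbles=2
Tick 9: [PARSE:-, VALIDATE:-, TRANSFORM:P5(v=0,ok=F), EMIT:-] out:P4(v=0); bubbles=3
Tick 10: [PARSE:-, VALIDATE:-, TRANSFORM:-, EMIT:P5(v=0,ok=F)] out:-; bubbles=3
Tick 11: [PARSE:-, VALIDATE:-, TRANSFORM:-, EMIT:-] out:P5(v=0); bubbles=4
Total bubble-slots: 24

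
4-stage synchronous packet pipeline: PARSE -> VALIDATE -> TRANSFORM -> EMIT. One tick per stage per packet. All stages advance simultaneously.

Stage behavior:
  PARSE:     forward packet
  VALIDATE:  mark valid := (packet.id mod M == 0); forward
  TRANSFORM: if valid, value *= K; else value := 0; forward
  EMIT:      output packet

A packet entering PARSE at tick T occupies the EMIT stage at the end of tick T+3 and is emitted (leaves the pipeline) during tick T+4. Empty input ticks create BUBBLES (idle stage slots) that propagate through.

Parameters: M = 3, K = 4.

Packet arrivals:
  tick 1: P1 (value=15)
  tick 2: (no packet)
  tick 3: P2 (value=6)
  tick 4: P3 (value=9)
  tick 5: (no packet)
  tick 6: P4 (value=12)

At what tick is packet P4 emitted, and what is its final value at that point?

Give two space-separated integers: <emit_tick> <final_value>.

Answer: 10 0

Derivation:
Tick 1: [PARSE:P1(v=15,ok=F), VALIDATE:-, TRANSFORM:-, EMIT:-] out:-; in:P1
Tick 2: [PARSE:-, VALIDATE:P1(v=15,ok=F), TRANSFORM:-, EMIT:-] out:-; in:-
Tick 3: [PARSE:P2(v=6,ok=F), VALIDATE:-, TRANSFORM:P1(v=0,ok=F), EMIT:-] out:-; in:P2
Tick 4: [PARSE:P3(v=9,ok=F), VALIDATE:P2(v=6,ok=F), TRANSFORM:-, EMIT:P1(v=0,ok=F)] out:-; in:P3
Tick 5: [PARSE:-, VALIDATE:P3(v=9,ok=T), TRANSFORM:P2(v=0,ok=F), EMIT:-] out:P1(v=0); in:-
Tick 6: [PARSE:P4(v=12,ok=F), VALIDATE:-, TRANSFORM:P3(v=36,ok=T), EMIT:P2(v=0,ok=F)] out:-; in:P4
Tick 7: [PARSE:-, VALIDATE:P4(v=12,ok=F), TRANSFORM:-, EMIT:P3(v=36,ok=T)] out:P2(v=0); in:-
Tick 8: [PARSE:-, VALIDATE:-, TRANSFORM:P4(v=0,ok=F), EMIT:-] out:P3(v=36); in:-
Tick 9: [PARSE:-, VALIDATE:-, TRANSFORM:-, EMIT:P4(v=0,ok=F)] out:-; in:-
Tick 10: [PARSE:-, VALIDATE:-, TRANSFORM:-, EMIT:-] out:P4(v=0); in:-
P4: arrives tick 6, valid=False (id=4, id%3=1), emit tick 10, final value 0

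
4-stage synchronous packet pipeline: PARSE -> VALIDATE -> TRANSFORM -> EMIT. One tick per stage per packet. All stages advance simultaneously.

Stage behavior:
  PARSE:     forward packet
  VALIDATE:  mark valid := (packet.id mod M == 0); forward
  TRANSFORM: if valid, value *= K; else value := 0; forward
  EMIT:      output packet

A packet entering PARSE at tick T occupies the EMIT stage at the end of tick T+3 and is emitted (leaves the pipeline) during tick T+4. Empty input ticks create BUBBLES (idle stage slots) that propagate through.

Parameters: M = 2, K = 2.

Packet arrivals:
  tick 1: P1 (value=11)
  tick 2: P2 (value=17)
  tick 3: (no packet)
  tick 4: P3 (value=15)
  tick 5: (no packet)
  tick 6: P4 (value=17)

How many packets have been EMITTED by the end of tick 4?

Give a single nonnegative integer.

Tick 1: [PARSE:P1(v=11,ok=F), VALIDATE:-, TRANSFORM:-, EMIT:-] out:-; in:P1
Tick 2: [PARSE:P2(v=17,ok=F), VALIDATE:P1(v=11,ok=F), TRANSFORM:-, EMIT:-] out:-; in:P2
Tick 3: [PARSE:-, VALIDATE:P2(v=17,ok=T), TRANSFORM:P1(v=0,ok=F), EMIT:-] out:-; in:-
Tick 4: [PARSE:P3(v=15,ok=F), VALIDATE:-, TRANSFORM:P2(v=34,ok=T), EMIT:P1(v=0,ok=F)] out:-; in:P3
Emitted by tick 4: []

Answer: 0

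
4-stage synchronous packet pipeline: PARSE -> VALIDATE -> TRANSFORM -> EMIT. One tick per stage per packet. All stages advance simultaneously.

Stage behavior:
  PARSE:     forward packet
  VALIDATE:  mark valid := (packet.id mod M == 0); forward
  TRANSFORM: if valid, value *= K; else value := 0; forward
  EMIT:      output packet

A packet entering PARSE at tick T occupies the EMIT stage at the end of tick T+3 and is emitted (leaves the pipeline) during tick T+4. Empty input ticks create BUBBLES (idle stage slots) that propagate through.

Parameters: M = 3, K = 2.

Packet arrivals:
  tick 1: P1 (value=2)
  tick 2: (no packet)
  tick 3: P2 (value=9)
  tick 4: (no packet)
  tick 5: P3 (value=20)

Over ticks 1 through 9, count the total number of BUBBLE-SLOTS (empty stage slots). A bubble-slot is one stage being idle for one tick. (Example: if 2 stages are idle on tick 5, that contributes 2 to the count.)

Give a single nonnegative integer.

Tick 1: [PARSE:P1(v=2,ok=F), VALIDATE:-, TRANSFORM:-, EMIT:-] out:-; bubbles=3
Tick 2: [PARSE:-, VALIDATE:P1(v=2,ok=F), TRANSFORM:-, EMIT:-] out:-; bubbles=3
Tick 3: [PARSE:P2(v=9,ok=F), VALIDATE:-, TRANSFORM:P1(v=0,ok=F), EMIT:-] out:-; bubbles=2
Tick 4: [PARSE:-, VALIDATE:P2(v=9,ok=F), TRANSFORM:-, EMIT:P1(v=0,ok=F)] out:-; bubbles=2
Tick 5: [PARSE:P3(v=20,ok=F), VALIDATE:-, TRANSFORM:P2(v=0,ok=F), EMIT:-] out:P1(v=0); bubbles=2
Tick 6: [PARSE:-, VALIDATE:P3(v=20,ok=T), TRANSFORM:-, EMIT:P2(v=0,ok=F)] out:-; bubbles=2
Tick 7: [PARSE:-, VALIDATE:-, TRANSFORM:P3(v=40,ok=T), EMIT:-] out:P2(v=0); bubbles=3
Tick 8: [PARSE:-, VALIDATE:-, TRANSFORM:-, EMIT:P3(v=40,ok=T)] out:-; bubbles=3
Tick 9: [PARSE:-, VALIDATE:-, TRANSFORM:-, EMIT:-] out:P3(v=40); bubbles=4
Total bubble-slots: 24

Answer: 24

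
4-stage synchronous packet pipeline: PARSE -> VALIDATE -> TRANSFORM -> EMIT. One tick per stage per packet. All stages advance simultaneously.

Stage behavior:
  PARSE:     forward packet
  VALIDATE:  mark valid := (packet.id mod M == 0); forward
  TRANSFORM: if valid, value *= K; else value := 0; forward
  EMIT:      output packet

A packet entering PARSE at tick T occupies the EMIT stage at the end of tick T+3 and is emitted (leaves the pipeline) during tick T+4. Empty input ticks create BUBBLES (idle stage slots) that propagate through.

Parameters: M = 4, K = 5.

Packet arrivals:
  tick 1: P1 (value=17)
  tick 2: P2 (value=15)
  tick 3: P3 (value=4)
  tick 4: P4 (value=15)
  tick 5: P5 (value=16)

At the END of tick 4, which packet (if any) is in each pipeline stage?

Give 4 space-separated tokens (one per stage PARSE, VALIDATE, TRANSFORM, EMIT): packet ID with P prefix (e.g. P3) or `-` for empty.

Tick 1: [PARSE:P1(v=17,ok=F), VALIDATE:-, TRANSFORM:-, EMIT:-] out:-; in:P1
Tick 2: [PARSE:P2(v=15,ok=F), VALIDATE:P1(v=17,ok=F), TRANSFORM:-, EMIT:-] out:-; in:P2
Tick 3: [PARSE:P3(v=4,ok=F), VALIDATE:P2(v=15,ok=F), TRANSFORM:P1(v=0,ok=F), EMIT:-] out:-; in:P3
Tick 4: [PARSE:P4(v=15,ok=F), VALIDATE:P3(v=4,ok=F), TRANSFORM:P2(v=0,ok=F), EMIT:P1(v=0,ok=F)] out:-; in:P4
At end of tick 4: ['P4', 'P3', 'P2', 'P1']

Answer: P4 P3 P2 P1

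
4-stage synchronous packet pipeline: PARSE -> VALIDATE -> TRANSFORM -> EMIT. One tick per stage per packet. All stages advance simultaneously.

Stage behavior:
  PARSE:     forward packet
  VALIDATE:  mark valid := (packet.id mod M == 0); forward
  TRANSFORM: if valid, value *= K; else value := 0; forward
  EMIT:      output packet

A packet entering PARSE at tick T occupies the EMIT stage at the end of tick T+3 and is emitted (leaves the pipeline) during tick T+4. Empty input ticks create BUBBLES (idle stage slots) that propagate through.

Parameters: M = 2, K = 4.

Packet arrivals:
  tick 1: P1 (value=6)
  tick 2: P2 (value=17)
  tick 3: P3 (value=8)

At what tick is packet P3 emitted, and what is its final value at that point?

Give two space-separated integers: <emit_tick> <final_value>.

Answer: 7 0

Derivation:
Tick 1: [PARSE:P1(v=6,ok=F), VALIDATE:-, TRANSFORM:-, EMIT:-] out:-; in:P1
Tick 2: [PARSE:P2(v=17,ok=F), VALIDATE:P1(v=6,ok=F), TRANSFORM:-, EMIT:-] out:-; in:P2
Tick 3: [PARSE:P3(v=8,ok=F), VALIDATE:P2(v=17,ok=T), TRANSFORM:P1(v=0,ok=F), EMIT:-] out:-; in:P3
Tick 4: [PARSE:-, VALIDATE:P3(v=8,ok=F), TRANSFORM:P2(v=68,ok=T), EMIT:P1(v=0,ok=F)] out:-; in:-
Tick 5: [PARSE:-, VALIDATE:-, TRANSFORM:P3(v=0,ok=F), EMIT:P2(v=68,ok=T)] out:P1(v=0); in:-
Tick 6: [PARSE:-, VALIDATE:-, TRANSFORM:-, EMIT:P3(v=0,ok=F)] out:P2(v=68); in:-
Tick 7: [PARSE:-, VALIDATE:-, TRANSFORM:-, EMIT:-] out:P3(v=0); in:-
P3: arrives tick 3, valid=False (id=3, id%2=1), emit tick 7, final value 0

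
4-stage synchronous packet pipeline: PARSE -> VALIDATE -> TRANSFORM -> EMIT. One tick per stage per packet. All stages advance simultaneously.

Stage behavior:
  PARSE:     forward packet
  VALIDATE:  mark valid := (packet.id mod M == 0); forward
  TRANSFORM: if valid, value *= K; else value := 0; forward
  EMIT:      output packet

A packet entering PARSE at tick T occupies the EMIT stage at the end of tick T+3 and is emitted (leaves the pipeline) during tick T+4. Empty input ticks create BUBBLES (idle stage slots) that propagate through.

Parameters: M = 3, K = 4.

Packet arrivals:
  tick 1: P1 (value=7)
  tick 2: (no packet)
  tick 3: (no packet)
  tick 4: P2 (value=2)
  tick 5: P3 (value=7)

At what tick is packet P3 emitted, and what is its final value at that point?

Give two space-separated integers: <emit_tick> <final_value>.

Answer: 9 28

Derivation:
Tick 1: [PARSE:P1(v=7,ok=F), VALIDATE:-, TRANSFORM:-, EMIT:-] out:-; in:P1
Tick 2: [PARSE:-, VALIDATE:P1(v=7,ok=F), TRANSFORM:-, EMIT:-] out:-; in:-
Tick 3: [PARSE:-, VALIDATE:-, TRANSFORM:P1(v=0,ok=F), EMIT:-] out:-; in:-
Tick 4: [PARSE:P2(v=2,ok=F), VALIDATE:-, TRANSFORM:-, EMIT:P1(v=0,ok=F)] out:-; in:P2
Tick 5: [PARSE:P3(v=7,ok=F), VALIDATE:P2(v=2,ok=F), TRANSFORM:-, EMIT:-] out:P1(v=0); in:P3
Tick 6: [PARSE:-, VALIDATE:P3(v=7,ok=T), TRANSFORM:P2(v=0,ok=F), EMIT:-] out:-; in:-
Tick 7: [PARSE:-, VALIDATE:-, TRANSFORM:P3(v=28,ok=T), EMIT:P2(v=0,ok=F)] out:-; in:-
Tick 8: [PARSE:-, VALIDATE:-, TRANSFORM:-, EMIT:P3(v=28,ok=T)] out:P2(v=0); in:-
Tick 9: [PARSE:-, VALIDATE:-, TRANSFORM:-, EMIT:-] out:P3(v=28); in:-
P3: arrives tick 5, valid=True (id=3, id%3=0), emit tick 9, final value 28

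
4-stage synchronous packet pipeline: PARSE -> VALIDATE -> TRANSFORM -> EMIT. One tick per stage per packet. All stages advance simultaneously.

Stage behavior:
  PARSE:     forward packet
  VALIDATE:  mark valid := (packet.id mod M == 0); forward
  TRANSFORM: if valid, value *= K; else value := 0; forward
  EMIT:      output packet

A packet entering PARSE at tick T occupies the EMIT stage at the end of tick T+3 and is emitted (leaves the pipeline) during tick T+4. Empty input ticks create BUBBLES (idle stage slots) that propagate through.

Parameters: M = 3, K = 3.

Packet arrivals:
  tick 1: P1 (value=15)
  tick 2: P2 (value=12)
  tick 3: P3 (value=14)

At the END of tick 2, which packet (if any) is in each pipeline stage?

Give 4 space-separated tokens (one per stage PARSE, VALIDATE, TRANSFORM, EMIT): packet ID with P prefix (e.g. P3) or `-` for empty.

Tick 1: [PARSE:P1(v=15,ok=F), VALIDATE:-, TRANSFORM:-, EMIT:-] out:-; in:P1
Tick 2: [PARSE:P2(v=12,ok=F), VALIDATE:P1(v=15,ok=F), TRANSFORM:-, EMIT:-] out:-; in:P2
At end of tick 2: ['P2', 'P1', '-', '-']

Answer: P2 P1 - -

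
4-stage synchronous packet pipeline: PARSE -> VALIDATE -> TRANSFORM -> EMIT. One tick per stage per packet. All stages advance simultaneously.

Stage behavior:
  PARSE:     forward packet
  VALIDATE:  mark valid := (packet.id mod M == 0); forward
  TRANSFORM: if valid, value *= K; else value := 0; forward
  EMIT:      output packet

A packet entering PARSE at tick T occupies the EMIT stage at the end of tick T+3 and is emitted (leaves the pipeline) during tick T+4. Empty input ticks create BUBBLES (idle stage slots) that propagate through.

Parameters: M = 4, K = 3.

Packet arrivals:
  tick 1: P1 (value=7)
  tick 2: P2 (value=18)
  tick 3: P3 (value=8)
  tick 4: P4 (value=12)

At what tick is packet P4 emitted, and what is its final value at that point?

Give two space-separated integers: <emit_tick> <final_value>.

Answer: 8 36

Derivation:
Tick 1: [PARSE:P1(v=7,ok=F), VALIDATE:-, TRANSFORM:-, EMIT:-] out:-; in:P1
Tick 2: [PARSE:P2(v=18,ok=F), VALIDATE:P1(v=7,ok=F), TRANSFORM:-, EMIT:-] out:-; in:P2
Tick 3: [PARSE:P3(v=8,ok=F), VALIDATE:P2(v=18,ok=F), TRANSFORM:P1(v=0,ok=F), EMIT:-] out:-; in:P3
Tick 4: [PARSE:P4(v=12,ok=F), VALIDATE:P3(v=8,ok=F), TRANSFORM:P2(v=0,ok=F), EMIT:P1(v=0,ok=F)] out:-; in:P4
Tick 5: [PARSE:-, VALIDATE:P4(v=12,ok=T), TRANSFORM:P3(v=0,ok=F), EMIT:P2(v=0,ok=F)] out:P1(v=0); in:-
Tick 6: [PARSE:-, VALIDATE:-, TRANSFORM:P4(v=36,ok=T), EMIT:P3(v=0,ok=F)] out:P2(v=0); in:-
Tick 7: [PARSE:-, VALIDATE:-, TRANSFORM:-, EMIT:P4(v=36,ok=T)] out:P3(v=0); in:-
Tick 8: [PARSE:-, VALIDATE:-, TRANSFORM:-, EMIT:-] out:P4(v=36); in:-
P4: arrives tick 4, valid=True (id=4, id%4=0), emit tick 8, final value 36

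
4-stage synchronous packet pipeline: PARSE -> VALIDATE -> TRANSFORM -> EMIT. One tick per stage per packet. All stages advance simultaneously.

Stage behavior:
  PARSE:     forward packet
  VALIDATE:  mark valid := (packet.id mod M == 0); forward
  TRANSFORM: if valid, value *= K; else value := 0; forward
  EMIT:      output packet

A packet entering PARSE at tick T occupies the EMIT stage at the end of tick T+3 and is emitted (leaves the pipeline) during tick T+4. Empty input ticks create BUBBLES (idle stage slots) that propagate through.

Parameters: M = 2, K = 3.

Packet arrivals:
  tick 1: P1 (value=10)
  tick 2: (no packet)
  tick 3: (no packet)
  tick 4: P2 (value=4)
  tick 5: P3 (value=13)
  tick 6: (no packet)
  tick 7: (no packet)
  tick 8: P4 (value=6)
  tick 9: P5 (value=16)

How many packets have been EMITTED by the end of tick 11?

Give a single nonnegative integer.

Answer: 3

Derivation:
Tick 1: [PARSE:P1(v=10,ok=F), VALIDATE:-, TRANSFORM:-, EMIT:-] out:-; in:P1
Tick 2: [PARSE:-, VALIDATE:P1(v=10,ok=F), TRANSFORM:-, EMIT:-] out:-; in:-
Tick 3: [PARSE:-, VALIDATE:-, TRANSFORM:P1(v=0,ok=F), EMIT:-] out:-; in:-
Tick 4: [PARSE:P2(v=4,ok=F), VALIDATE:-, TRANSFORM:-, EMIT:P1(v=0,ok=F)] out:-; in:P2
Tick 5: [PARSE:P3(v=13,ok=F), VALIDATE:P2(v=4,ok=T), TRANSFORM:-, EMIT:-] out:P1(v=0); in:P3
Tick 6: [PARSE:-, VALIDATE:P3(v=13,ok=F), TRANSFORM:P2(v=12,ok=T), EMIT:-] out:-; in:-
Tick 7: [PARSE:-, VALIDATE:-, TRANSFORM:P3(v=0,ok=F), EMIT:P2(v=12,ok=T)] out:-; in:-
Tick 8: [PARSE:P4(v=6,ok=F), VALIDATE:-, TRANSFORM:-, EMIT:P3(v=0,ok=F)] out:P2(v=12); in:P4
Tick 9: [PARSE:P5(v=16,ok=F), VALIDATE:P4(v=6,ok=T), TRANSFORM:-, EMIT:-] out:P3(v=0); in:P5
Tick 10: [PARSE:-, VALIDATE:P5(v=16,ok=F), TRANSFORM:P4(v=18,ok=T), EMIT:-] out:-; in:-
Tick 11: [PARSE:-, VALIDATE:-, TRANSFORM:P5(v=0,ok=F), EMIT:P4(v=18,ok=T)] out:-; in:-
Emitted by tick 11: ['P1', 'P2', 'P3']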